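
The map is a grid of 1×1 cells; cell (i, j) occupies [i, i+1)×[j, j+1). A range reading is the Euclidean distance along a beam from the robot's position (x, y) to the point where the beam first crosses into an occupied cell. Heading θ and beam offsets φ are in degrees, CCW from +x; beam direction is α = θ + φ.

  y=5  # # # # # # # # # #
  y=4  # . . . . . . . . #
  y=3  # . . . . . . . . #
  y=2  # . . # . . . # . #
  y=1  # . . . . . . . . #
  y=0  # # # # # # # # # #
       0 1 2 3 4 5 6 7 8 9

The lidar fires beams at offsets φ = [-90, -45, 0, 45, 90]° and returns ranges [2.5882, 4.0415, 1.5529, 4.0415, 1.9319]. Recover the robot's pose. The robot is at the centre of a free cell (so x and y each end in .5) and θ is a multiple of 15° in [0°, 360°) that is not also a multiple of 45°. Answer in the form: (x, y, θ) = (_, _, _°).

Enumerate (i+0.5, j+0.5, θ) over the 30 free cells and 16 admissible headings. For each, cast all 5 beams and compare to the given ranges.
  (7.5, 3.5, 240°): beam 1 = 3.0000 ≠ 2.5882 ✗
  (4.5, 1.5, 285°): beam 1 = 1.9319 ≠ 2.5882 ✗
  (2.5, 2.5, 285°): beam 1 = 1.5529 ≠ 2.5882 ✗
  (4.5, 1.5, 105°): beam 3 = 3.6235 ≠ 1.5529 ✗
  …
  (3.5, 4.5, 285°): r_1=2.5882, r_2=4.0415, r_3=1.5529, r_4=4.0415, r_5=1.9319 — all match ✓
Only this pose fits every beam.

(x, y, θ) = (3.5, 4.5, 285°)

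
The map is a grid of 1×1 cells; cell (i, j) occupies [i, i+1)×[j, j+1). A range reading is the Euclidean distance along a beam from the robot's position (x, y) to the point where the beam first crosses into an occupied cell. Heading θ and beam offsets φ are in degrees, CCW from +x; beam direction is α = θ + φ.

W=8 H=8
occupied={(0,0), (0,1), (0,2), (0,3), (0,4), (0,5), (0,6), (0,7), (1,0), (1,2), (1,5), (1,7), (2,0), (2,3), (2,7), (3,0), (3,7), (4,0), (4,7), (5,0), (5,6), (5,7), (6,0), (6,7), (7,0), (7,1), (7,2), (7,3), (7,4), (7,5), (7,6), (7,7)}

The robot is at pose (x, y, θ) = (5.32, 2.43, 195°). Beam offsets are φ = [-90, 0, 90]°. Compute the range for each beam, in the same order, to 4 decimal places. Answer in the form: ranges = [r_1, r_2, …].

ranges = [4.7312, 4.4724, 1.4804]

beam 1: φ=-90°, α=105°
  d=(-0.2588,0.9659)  start (5,2)  tX=1.2364 tY=0.5901  stride 1/|dx|=3.8637 1/|dy|=1.0353
    cross y-line → (5,3), t=0.5901
    cross x-line → (4,3), t=1.2364
    cross y-line → (4,4), t=1.6254
    cross y-line → (4,5), t=2.6607
    cross y-line → (4,6), t=3.6959
    cross y-line → (4,7), t=4.7312 (wall)
  → r_1 = 4.7312
beam 2: φ=0°, α=195°
  d=(-0.9659,-0.2588)  start (5,2)  tX=0.3313 tY=1.6614  stride 1/|dx|=1.0353 1/|dy|=3.8637
    cross x-line → (4,2), t=0.3313
    cross x-line → (3,2), t=1.3666
    cross y-line → (3,1), t=1.6614
    cross x-line → (2,1), t=2.4018
    cross x-line → (1,1), t=3.4371
    cross x-line → (0,1), t=4.4724 (wall)
  → r_2 = 4.4724
beam 3: φ=90°, α=285°
  d=(0.2588,-0.9659)  start (5,2)  tX=2.6273 tY=0.4452  stride 1/|dx|=3.8637 1/|dy|=1.0353
    cross y-line → (5,1), t=0.4452
    cross y-line → (5,0), t=1.4804 (wall)
  → r_3 = 1.4804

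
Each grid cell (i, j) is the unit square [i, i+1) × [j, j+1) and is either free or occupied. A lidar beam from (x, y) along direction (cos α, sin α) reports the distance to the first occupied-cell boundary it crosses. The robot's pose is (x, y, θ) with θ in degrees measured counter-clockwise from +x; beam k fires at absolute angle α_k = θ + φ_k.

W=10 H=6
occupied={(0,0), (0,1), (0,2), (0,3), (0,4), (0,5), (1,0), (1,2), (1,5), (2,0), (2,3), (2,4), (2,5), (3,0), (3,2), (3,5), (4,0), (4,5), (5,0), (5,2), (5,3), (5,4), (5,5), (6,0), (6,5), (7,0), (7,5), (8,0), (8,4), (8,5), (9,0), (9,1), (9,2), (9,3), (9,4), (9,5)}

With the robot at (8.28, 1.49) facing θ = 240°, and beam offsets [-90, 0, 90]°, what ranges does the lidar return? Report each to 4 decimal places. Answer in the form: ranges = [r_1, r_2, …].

ranges = [2.6327, 0.5658, 0.8314]

beam 1: φ=-90°, α=150°
  d=(-0.8660,0.5000)  start (8,1)  tX=0.3233 tY=1.0200  stride 1/|dx|=1.1547 1/|dy|=2.0000
    cross x-line → (7,1), t=0.3233
    cross y-line → (7,2), t=1.0200
    cross x-line → (6,2), t=1.4780
    cross x-line → (5,2), t=2.6327 (wall)
  → r_1 = 2.6327
beam 2: φ=0°, α=240°
  d=(-0.5000,-0.8660)  start (8,1)  tX=0.5600 tY=0.5658  stride 1/|dx|=2.0000 1/|dy|=1.1547
    cross x-line → (7,1), t=0.5600
    cross y-line → (7,0), t=0.5658 (wall)
  → r_2 = 0.5658
beam 3: φ=90°, α=330°
  d=(0.8660,-0.5000)  start (8,1)  tX=0.8314 tY=0.9800  stride 1/|dx|=1.1547 1/|dy|=2.0000
    cross x-line → (9,1), t=0.8314 (wall)
  → r_3 = 0.8314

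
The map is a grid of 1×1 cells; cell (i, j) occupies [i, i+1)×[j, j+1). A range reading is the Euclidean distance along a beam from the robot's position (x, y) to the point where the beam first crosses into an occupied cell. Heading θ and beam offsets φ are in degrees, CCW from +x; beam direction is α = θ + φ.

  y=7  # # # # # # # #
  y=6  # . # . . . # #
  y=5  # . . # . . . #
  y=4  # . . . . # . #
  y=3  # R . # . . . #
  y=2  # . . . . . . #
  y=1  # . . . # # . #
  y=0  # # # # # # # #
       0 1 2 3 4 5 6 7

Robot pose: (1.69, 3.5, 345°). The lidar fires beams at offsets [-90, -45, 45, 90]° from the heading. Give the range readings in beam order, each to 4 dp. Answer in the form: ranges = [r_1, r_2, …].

beam 1: φ=-90°, α=255°
  direction (-0.2588, -0.9659); cell (1,3); t to first gridline: x 2.6660, y 0.5176 (then +3.8637 / +1.0353)
    (1,2) via y @ 0.5176
    (1,1) via y @ 1.5529
    (1,0) via y @ 2.5882  # hit
  → r_1 = 2.5882
beam 2: φ=-45°, α=300°
  direction (0.5000, -0.8660); cell (1,3); t to first gridline: x 0.6200, y 0.5774 (then +2.0000 / +1.1547)
    (1,2) via y @ 0.5774
    (2,2) via x @ 0.6200
    (2,1) via y @ 1.7321
    (3,1) via x @ 2.6200
    (3,0) via y @ 2.8868  # hit
  → r_2 = 2.8868
beam 3: φ=45°, α=30°
  direction (0.8660, 0.5000); cell (1,3); t to first gridline: x 0.3580, y 1.0000 (then +1.1547 / +2.0000)
    (2,3) via x @ 0.3580
    (2,4) via y @ 1.0000
    (3,4) via x @ 1.5127
    (4,4) via x @ 2.6674
    (4,5) via y @ 3.0000
    (5,5) via x @ 3.8221
    (6,5) via x @ 4.9768
    (6,6) via y @ 5.0000  # hit
  → r_3 = 5.0000
beam 4: φ=90°, α=75°
  direction (0.2588, 0.9659); cell (1,3); t to first gridline: x 1.1977, y 0.5176 (then +3.8637 / +1.0353)
    (1,4) via y @ 0.5176
    (2,4) via x @ 1.1977
    (2,5) via y @ 1.5529
    (2,6) via y @ 2.5882  # hit
  → r_4 = 2.5882

ranges = [2.5882, 2.8868, 5.0000, 2.5882]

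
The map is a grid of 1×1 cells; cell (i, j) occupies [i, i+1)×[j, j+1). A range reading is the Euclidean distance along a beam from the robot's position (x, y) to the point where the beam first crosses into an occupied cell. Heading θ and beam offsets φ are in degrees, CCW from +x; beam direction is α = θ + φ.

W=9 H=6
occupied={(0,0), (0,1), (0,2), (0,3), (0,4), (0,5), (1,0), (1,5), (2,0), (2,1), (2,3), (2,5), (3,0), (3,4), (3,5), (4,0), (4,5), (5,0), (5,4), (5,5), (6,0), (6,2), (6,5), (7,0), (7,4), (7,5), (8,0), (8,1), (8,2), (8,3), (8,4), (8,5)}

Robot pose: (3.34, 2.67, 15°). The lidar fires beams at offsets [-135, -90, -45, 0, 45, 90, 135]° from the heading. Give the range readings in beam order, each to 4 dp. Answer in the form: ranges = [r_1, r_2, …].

beam 1: φ=-135°, α=240°
  direction (-0.5000, -0.8660); cell (3,2); t to first gridline: x 0.6800, y 0.7736 (then +2.0000 / +1.1547)
    (2,2) via x @ 0.6800
    (2,1) via y @ 0.7736  # hit
  → r_1 = 0.7736
beam 2: φ=-90°, α=285°
  direction (0.2588, -0.9659); cell (3,2); t to first gridline: x 2.5500, y 0.6936 (then +3.8637 / +1.0353)
    (3,1) via y @ 0.6936
    (3,0) via y @ 1.7289  # hit
  → r_2 = 1.7289
beam 3: φ=-45°, α=330°
  direction (0.8660, -0.5000); cell (3,2); t to first gridline: x 0.7621, y 1.3400 (then +1.1547 / +2.0000)
    (4,2) via x @ 0.7621
    (4,1) via y @ 1.3400
    (5,1) via x @ 1.9168
    (6,1) via x @ 3.0715
    (6,0) via y @ 3.3400  # hit
  → r_3 = 3.3400
beam 4: φ=0°, α=15°
  direction (0.9659, 0.2588); cell (3,2); t to first gridline: x 0.6833, y 1.2750 (then +1.0353 / +3.8637)
    (4,2) via x @ 0.6833
    (4,3) via y @ 1.2750
    (5,3) via x @ 1.7186
    (6,3) via x @ 2.7538
    (7,3) via x @ 3.7891
    (8,3) via x @ 4.8244  # hit
  → r_4 = 4.8244
beam 5: φ=45°, α=60°
  direction (0.5000, 0.8660); cell (3,2); t to first gridline: x 1.3200, y 0.3811 (then +2.0000 / +1.1547)
    (3,3) via y @ 0.3811
    (4,3) via x @ 1.3200
    (4,4) via y @ 1.5358
    (4,5) via y @ 2.6905  # hit
  → r_5 = 2.6905
beam 6: φ=90°, α=105°
  direction (-0.2588, 0.9659); cell (3,2); t to first gridline: x 1.3137, y 0.3416 (then +3.8637 / +1.0353)
    (3,3) via y @ 0.3416
    (2,3) via x @ 1.3137  # hit
  → r_6 = 1.3137
beam 7: φ=135°, α=150°
  direction (-0.8660, 0.5000); cell (3,2); t to first gridline: x 0.3926, y 0.6600 (then +1.1547 / +2.0000)
    (2,2) via x @ 0.3926
    (2,3) via y @ 0.6600  # hit
  → r_7 = 0.6600

ranges = [0.7736, 1.7289, 3.3400, 4.8244, 2.6905, 1.3137, 0.6600]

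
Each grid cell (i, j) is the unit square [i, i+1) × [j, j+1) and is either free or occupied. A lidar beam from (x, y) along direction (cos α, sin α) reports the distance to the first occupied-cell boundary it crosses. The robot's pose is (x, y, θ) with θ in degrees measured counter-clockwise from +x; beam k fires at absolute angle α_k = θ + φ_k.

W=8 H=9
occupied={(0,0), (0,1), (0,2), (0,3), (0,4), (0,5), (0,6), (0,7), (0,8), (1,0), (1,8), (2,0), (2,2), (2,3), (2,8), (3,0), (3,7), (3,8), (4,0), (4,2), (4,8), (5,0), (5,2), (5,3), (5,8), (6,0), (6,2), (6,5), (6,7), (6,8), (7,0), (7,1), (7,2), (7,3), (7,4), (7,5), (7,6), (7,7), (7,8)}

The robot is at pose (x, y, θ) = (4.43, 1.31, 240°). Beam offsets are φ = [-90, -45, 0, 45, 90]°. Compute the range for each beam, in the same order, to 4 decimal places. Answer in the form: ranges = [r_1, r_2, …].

beam 1: φ=-90°, α=150°
  d=(-0.8660,0.5000)  start (4,1)  tX=0.4965 tY=1.3800  stride 1/|dx|=1.1547 1/|dy|=2.0000
    cross x-line → (3,1), t=0.4965
    cross y-line → (3,2), t=1.3800
    cross x-line → (2,2), t=1.6512 (wall)
  → r_1 = 1.6512
beam 2: φ=-45°, α=195°
  d=(-0.9659,-0.2588)  start (4,1)  tX=0.4452 tY=1.1977  stride 1/|dx|=1.0353 1/|dy|=3.8637
    cross x-line → (3,1), t=0.4452
    cross y-line → (3,0), t=1.1977 (wall)
  → r_2 = 1.1977
beam 3: φ=0°, α=240°
  d=(-0.5000,-0.8660)  start (4,1)  tX=0.8600 tY=0.3580  stride 1/|dx|=2.0000 1/|dy|=1.1547
    cross y-line → (4,0), t=0.3580 (wall)
  → r_3 = 0.3580
beam 4: φ=45°, α=285°
  d=(0.2588,-0.9659)  start (4,1)  tX=2.2023 tY=0.3209  stride 1/|dx|=3.8637 1/|dy|=1.0353
    cross y-line → (4,0), t=0.3209 (wall)
  → r_4 = 0.3209
beam 5: φ=90°, α=330°
  d=(0.8660,-0.5000)  start (4,1)  tX=0.6582 tY=0.6200  stride 1/|dx|=1.1547 1/|dy|=2.0000
    cross y-line → (4,0), t=0.6200 (wall)
  → r_5 = 0.6200

ranges = [1.6512, 1.1977, 0.3580, 0.3209, 0.6200]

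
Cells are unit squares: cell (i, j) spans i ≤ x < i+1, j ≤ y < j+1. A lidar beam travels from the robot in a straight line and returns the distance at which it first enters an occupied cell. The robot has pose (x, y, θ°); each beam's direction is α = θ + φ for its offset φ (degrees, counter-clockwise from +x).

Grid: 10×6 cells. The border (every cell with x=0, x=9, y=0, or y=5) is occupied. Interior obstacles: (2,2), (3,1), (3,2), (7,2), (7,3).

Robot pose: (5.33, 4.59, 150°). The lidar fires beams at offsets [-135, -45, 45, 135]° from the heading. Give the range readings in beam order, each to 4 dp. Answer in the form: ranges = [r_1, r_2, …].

beam 1: φ=-135°, α=15°
  direction (0.9659, 0.2588); cell (5,4); t to first gridline: x 0.6936, y 1.5841 (then +1.0353 / +3.8637)
    (6,4) via x @ 0.6936
    (6,5) via y @ 1.5841  # hit
  → r_1 = 1.5841
beam 2: φ=-45°, α=105°
  direction (-0.2588, 0.9659); cell (5,4); t to first gridline: x 1.2750, y 0.4245 (then +3.8637 / +1.0353)
    (5,5) via y @ 0.4245  # hit
  → r_2 = 0.4245
beam 3: φ=45°, α=195°
  direction (-0.9659, -0.2588); cell (5,4); t to first gridline: x 0.3416, y 2.2796 (then +1.0353 / +3.8637)
    (4,4) via x @ 0.3416
    (3,4) via x @ 1.3769
    (3,3) via y @ 2.2796
    (2,3) via x @ 2.4122
    (1,3) via x @ 3.4475
    (0,3) via x @ 4.4827  # hit
  → r_3 = 4.4827
beam 4: φ=135°, α=285°
  direction (0.2588, -0.9659); cell (5,4); t to first gridline: x 2.5887, y 0.6108 (then +3.8637 / +1.0353)
    (5,3) via y @ 0.6108
    (5,2) via y @ 1.6461
    (6,2) via x @ 2.5887
    (6,1) via y @ 2.6814
    (6,0) via y @ 3.7166  # hit
  → r_4 = 3.7166

ranges = [1.5841, 0.4245, 4.4827, 3.7166]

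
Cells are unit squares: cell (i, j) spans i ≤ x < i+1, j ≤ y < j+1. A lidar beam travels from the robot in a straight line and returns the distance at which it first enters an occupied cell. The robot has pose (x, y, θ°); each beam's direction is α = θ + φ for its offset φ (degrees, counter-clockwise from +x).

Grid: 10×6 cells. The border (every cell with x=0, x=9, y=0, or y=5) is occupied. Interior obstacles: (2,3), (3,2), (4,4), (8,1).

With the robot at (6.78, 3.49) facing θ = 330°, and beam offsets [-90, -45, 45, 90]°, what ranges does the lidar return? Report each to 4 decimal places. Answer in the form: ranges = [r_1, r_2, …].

beam 1: φ=-90°, α=240°
  dir = (cos 240°, sin 240°) = (-0.5000, -0.8660); from cell (6,3)
  next x-line at t=1.5600, next y-line at t=0.5658; Δt_x=2.0000, Δt_y=1.1547
    y: enter (6,2) at t=0.5658
    x: enter (5,2) at t=1.5600
    y: enter (5,1) at t=1.7205
    y: enter (5,0) at t=2.8752 ← occupied
  → r_1 = 2.8752
beam 2: φ=-45°, α=285°
  dir = (cos 285°, sin 285°) = (0.2588, -0.9659); from cell (6,3)
  next x-line at t=0.8500, next y-line at t=0.5073; Δt_x=3.8637, Δt_y=1.0353
    y: enter (6,2) at t=0.5073
    x: enter (7,2) at t=0.8500
    y: enter (7,1) at t=1.5426
    y: enter (7,0) at t=2.5778 ← occupied
  → r_2 = 2.5778
beam 3: φ=45°, α=15°
  dir = (cos 15°, sin 15°) = (0.9659, 0.2588); from cell (6,3)
  next x-line at t=0.2278, next y-line at t=1.9705; Δt_x=1.0353, Δt_y=3.8637
    x: enter (7,3) at t=0.2278
    x: enter (8,3) at t=1.2630
    y: enter (8,4) at t=1.9705
    x: enter (9,4) at t=2.2983 ← occupied
  → r_3 = 2.2983
beam 4: φ=90°, α=60°
  dir = (cos 60°, sin 60°) = (0.5000, 0.8660); from cell (6,3)
  next x-line at t=0.4400, next y-line at t=0.5889; Δt_x=2.0000, Δt_y=1.1547
    x: enter (7,3) at t=0.4400
    y: enter (7,4) at t=0.5889
    y: enter (7,5) at t=1.7436 ← occupied
  → r_4 = 1.7436

ranges = [2.8752, 2.5778, 2.2983, 1.7436]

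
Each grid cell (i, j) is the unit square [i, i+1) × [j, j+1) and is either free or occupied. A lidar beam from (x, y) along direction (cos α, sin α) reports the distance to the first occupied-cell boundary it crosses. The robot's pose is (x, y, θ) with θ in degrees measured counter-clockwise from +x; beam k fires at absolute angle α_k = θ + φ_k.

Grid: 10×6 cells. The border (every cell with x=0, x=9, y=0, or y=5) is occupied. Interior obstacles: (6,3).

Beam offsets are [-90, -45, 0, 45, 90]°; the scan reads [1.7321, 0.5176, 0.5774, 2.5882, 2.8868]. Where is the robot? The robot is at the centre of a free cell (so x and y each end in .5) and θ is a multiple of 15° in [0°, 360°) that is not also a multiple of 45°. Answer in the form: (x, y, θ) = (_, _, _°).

The pose lattice has 31·16 = 496 candidates. Test each by forward raycasting.
  (6.5, 2.5, 330°): beam 2 = 1.5529 ≠ 0.5176 ✗
  (4.5, 2.5, 255°): beam 1 = 3.6235 ≠ 1.7321 ✗
  (6.5, 4.5, 195°): beam 1 = 0.5176 ≠ 1.7321 ✗
  (1.5, 4.5, 285°): beam 1 = 0.5176 ≠ 1.7321 ✗
  (3.5, 4.5, 60°): beam 1 = 2.8868 ≠ 1.7321 ✗
  …
  (7.5, 3.5, 210°): r_1=1.7321, r_2=0.5176, r_3=0.5774, r_4=2.5882, r_5=2.8868 — all match ✓
Unique over the lattice → pose = (7.5, 3.5, 210°).

(x, y, θ) = (7.5, 3.5, 210°)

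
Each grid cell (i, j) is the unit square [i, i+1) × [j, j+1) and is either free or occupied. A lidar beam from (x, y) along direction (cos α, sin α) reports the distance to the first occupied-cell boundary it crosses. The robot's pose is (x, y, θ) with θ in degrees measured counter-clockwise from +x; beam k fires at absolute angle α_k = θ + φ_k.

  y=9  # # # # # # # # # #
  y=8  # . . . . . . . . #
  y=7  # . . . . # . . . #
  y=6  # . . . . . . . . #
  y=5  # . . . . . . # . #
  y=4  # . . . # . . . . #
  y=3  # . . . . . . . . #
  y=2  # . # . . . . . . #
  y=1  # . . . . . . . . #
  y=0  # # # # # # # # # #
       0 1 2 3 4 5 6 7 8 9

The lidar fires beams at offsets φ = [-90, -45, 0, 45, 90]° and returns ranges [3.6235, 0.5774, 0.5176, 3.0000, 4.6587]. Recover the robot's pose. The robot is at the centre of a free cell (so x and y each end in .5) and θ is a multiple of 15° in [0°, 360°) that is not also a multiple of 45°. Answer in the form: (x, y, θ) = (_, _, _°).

The pose lattice has 60·16 = 960 candidates. Test each by forward raycasting.
  (3.5, 5.5, 75°): beam 1 = 5.6940 ≠ 3.6235 ✗
  (3.5, 2.5, 285°): beam 1 = 0.5176 ≠ 3.6235 ✗
  (8.5, 4.5, 120°): beam 1 = 0.5774 ≠ 3.6235 ✗
  …
  (3.5, 4.5, 15°): r_1=3.6235, r_2=0.5774, r_3=0.5176, r_4=3.0000, r_5=4.6587 — all match ✓
No second candidate reproduces the full scan.

(x, y, θ) = (3.5, 4.5, 15°)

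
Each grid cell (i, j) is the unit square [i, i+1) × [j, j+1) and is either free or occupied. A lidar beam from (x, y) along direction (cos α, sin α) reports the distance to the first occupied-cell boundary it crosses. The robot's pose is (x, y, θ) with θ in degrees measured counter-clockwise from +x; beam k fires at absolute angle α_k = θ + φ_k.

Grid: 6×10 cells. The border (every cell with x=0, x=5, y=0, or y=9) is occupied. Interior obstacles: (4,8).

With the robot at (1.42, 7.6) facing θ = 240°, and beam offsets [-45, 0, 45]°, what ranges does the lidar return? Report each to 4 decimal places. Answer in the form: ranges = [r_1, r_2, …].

beam 1: φ=-45°, α=195°
  cosα=-0.9659 sinα=-0.2588 | (1,7) | tMaxX 0.4348 tMaxY 2.3182 | tΔX 1.0353 tΔY 3.8637
    t=0.4348 [x] (0,7) — stop
  → r_1 = 0.4348
beam 2: φ=0°, α=240°
  cosα=-0.5000 sinα=-0.8660 | (1,7) | tMaxX 0.8400 tMaxY 0.6928 | tΔX 2.0000 tΔY 1.1547
    t=0.6928 [y] (1,6)
    t=0.8400 [x] (0,6) — stop
  → r_2 = 0.8400
beam 3: φ=45°, α=285°
  cosα=0.2588 sinα=-0.9659 | (1,7) | tMaxX 2.2409 tMaxY 0.6212 | tΔX 3.8637 tΔY 1.0353
    t=0.6212 [y] (1,6)
    t=1.6564 [y] (1,5)
    t=2.2409 [x] (2,5)
    t=2.6917 [y] (2,4)
    t=3.7270 [y] (2,3)
    t=4.7623 [y] (2,2)
    t=5.7975 [y] (2,1)
    t=6.1047 [x] (3,1)
    t=6.8328 [y] (3,0) — stop
  → r_3 = 6.8328

ranges = [0.4348, 0.8400, 6.8328]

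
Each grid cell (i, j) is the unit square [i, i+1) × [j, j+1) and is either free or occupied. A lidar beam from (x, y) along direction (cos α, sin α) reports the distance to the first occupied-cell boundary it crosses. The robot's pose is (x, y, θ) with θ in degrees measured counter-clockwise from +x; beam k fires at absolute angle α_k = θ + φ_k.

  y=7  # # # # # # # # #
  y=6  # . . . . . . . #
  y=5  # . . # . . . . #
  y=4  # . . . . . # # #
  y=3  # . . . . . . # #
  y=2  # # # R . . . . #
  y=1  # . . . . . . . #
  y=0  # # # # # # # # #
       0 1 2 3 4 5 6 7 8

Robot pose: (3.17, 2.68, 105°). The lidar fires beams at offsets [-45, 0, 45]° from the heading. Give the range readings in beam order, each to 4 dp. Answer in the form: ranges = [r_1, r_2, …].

beam 1: φ=-45°, α=60°
  dir = (cos 60°, sin 60°) = (0.5000, 0.8660); from cell (3,2)
  next x-line at t=1.6600, next y-line at t=0.3695; Δt_x=2.0000, Δt_y=1.1547
    y: enter (3,3) at t=0.3695
    y: enter (3,4) at t=1.5242
    x: enter (4,4) at t=1.6600
    y: enter (4,5) at t=2.6789
    x: enter (5,5) at t=3.6600
    y: enter (5,6) at t=3.8336
    y: enter (5,7) at t=4.9883 ← occupied
  → r_1 = 4.9883
beam 2: φ=0°, α=105°
  dir = (cos 105°, sin 105°) = (-0.2588, 0.9659); from cell (3,2)
  next x-line at t=0.6568, next y-line at t=0.3313; Δt_x=3.8637, Δt_y=1.0353
    y: enter (3,3) at t=0.3313
    x: enter (2,3) at t=0.6568
    y: enter (2,4) at t=1.3666
    y: enter (2,5) at t=2.4018
    y: enter (2,6) at t=3.4371
    y: enter (2,7) at t=4.4724 ← occupied
  → r_2 = 4.4724
beam 3: φ=45°, α=150°
  dir = (cos 150°, sin 150°) = (-0.8660, 0.5000); from cell (3,2)
  next x-line at t=0.1963, next y-line at t=0.6400; Δt_x=1.1547, Δt_y=2.0000
    x: enter (2,2) at t=0.1963 ← occupied
  → r_3 = 0.1963

ranges = [4.9883, 4.4724, 0.1963]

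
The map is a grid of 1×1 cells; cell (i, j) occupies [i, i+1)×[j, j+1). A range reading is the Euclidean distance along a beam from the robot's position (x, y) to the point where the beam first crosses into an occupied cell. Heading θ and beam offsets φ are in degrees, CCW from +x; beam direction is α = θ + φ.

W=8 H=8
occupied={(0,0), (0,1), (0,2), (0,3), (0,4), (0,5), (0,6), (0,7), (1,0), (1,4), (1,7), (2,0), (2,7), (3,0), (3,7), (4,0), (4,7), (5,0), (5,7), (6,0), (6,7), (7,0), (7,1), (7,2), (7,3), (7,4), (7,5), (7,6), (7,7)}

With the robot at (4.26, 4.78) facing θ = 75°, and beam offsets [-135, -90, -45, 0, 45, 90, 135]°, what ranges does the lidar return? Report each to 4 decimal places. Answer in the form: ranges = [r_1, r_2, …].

beam 1: φ=-135°, α=300°
  cosα=0.5000 sinα=-0.8660 | (4,4) | tMaxX 1.4800 tMaxY 0.9007 | tΔX 2.0000 tΔY 1.1547
    t=0.9007 [y] (4,3)
    t=1.4800 [x] (5,3)
    t=2.0554 [y] (5,2)
    t=3.2101 [y] (5,1)
    t=3.4800 [x] (6,1)
    t=4.3648 [y] (6,0) — stop
  → r_1 = 4.3648
beam 2: φ=-90°, α=345°
  cosα=0.9659 sinα=-0.2588 | (4,4) | tMaxX 0.7661 tMaxY 3.0137 | tΔX 1.0353 tΔY 3.8637
    t=0.7661 [x] (5,4)
    t=1.8014 [x] (6,4)
    t=2.8367 [x] (7,4) — stop
  → r_2 = 2.8367
beam 3: φ=-45°, α=30°
  cosα=0.8660 sinα=0.5000 | (4,4) | tMaxX 0.8545 tMaxY 0.4400 | tΔX 1.1547 tΔY 2.0000
    t=0.4400 [y] (4,5)
    t=0.8545 [x] (5,5)
    t=2.0092 [x] (6,5)
    t=2.4400 [y] (6,6)
    t=3.1639 [x] (7,6) — stop
  → r_3 = 3.1639
beam 4: φ=0°, α=75°
  cosα=0.2588 sinα=0.9659 | (4,4) | tMaxX 2.8591 tMaxY 0.2278 | tΔX 3.8637 tΔY 1.0353
    t=0.2278 [y] (4,5)
    t=1.2630 [y] (4,6)
    t=2.2983 [y] (4,7) — stop
  → r_4 = 2.2983
beam 5: φ=45°, α=120°
  cosα=-0.5000 sinα=0.8660 | (4,4) | tMaxX 0.5200 tMaxY 0.2540 | tΔX 2.0000 tΔY 1.1547
    t=0.2540 [y] (4,5)
    t=0.5200 [x] (3,5)
    t=1.4087 [y] (3,6)
    t=2.5200 [x] (2,6)
    t=2.5634 [y] (2,7) — stop
  → r_5 = 2.5634
beam 6: φ=90°, α=165°
  cosα=-0.9659 sinα=0.2588 | (4,4) | tMaxX 0.2692 tMaxY 0.8500 | tΔX 1.0353 tΔY 3.8637
    t=0.2692 [x] (3,4)
    t=0.8500 [y] (3,5)
    t=1.3044 [x] (2,5)
    t=2.3397 [x] (1,5)
    t=3.3750 [x] (0,5) — stop
  → r_6 = 3.3750
beam 7: φ=135°, α=210°
  cosα=-0.8660 sinα=-0.5000 | (4,4) | tMaxX 0.3002 tMaxY 1.5600 | tΔX 1.1547 tΔY 2.0000
    t=0.3002 [x] (3,4)
    t=1.4549 [x] (2,4)
    t=1.5600 [y] (2,3)
    t=2.6096 [x] (1,3)
    t=3.5600 [y] (1,2)
    t=3.7643 [x] (0,2) — stop
  → r_7 = 3.7643

ranges = [4.3648, 2.8367, 3.1639, 2.2983, 2.5634, 3.3750, 3.7643]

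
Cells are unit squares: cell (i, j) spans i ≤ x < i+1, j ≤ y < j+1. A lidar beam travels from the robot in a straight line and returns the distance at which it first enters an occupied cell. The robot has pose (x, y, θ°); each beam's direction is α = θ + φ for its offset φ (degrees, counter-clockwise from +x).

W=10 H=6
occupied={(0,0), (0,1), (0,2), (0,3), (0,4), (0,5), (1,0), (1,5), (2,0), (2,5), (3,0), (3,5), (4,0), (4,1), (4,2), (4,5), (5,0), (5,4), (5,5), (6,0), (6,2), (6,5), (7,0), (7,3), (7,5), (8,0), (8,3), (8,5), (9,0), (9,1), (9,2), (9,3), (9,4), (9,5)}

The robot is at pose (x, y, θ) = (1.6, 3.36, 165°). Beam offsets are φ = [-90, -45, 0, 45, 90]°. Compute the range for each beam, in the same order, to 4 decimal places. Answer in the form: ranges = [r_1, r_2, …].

ranges = [1.6979, 1.2000, 0.6212, 0.6928, 2.3182]

beam 1: φ=-90°, α=75°
  cosα=0.2588 sinα=0.9659 | (1,3) | tMaxX 1.5455 tMaxY 0.6626 | tΔX 3.8637 tΔY 1.0353
    t=0.6626 [y] (1,4)
    t=1.5455 [x] (2,4)
    t=1.6979 [y] (2,5) — stop
  → r_1 = 1.6979
beam 2: φ=-45°, α=120°
  cosα=-0.5000 sinα=0.8660 | (1,3) | tMaxX 1.2000 tMaxY 0.7390 | tΔX 2.0000 tΔY 1.1547
    t=0.7390 [y] (1,4)
    t=1.2000 [x] (0,4) — stop
  → r_2 = 1.2000
beam 3: φ=0°, α=165°
  cosα=-0.9659 sinα=0.2588 | (1,3) | tMaxX 0.6212 tMaxY 2.4728 | tΔX 1.0353 tΔY 3.8637
    t=0.6212 [x] (0,3) — stop
  → r_3 = 0.6212
beam 4: φ=45°, α=210°
  cosα=-0.8660 sinα=-0.5000 | (1,3) | tMaxX 0.6928 tMaxY 0.7200 | tΔX 1.1547 tΔY 2.0000
    t=0.6928 [x] (0,3) — stop
  → r_4 = 0.6928
beam 5: φ=90°, α=255°
  cosα=-0.2588 sinα=-0.9659 | (1,3) | tMaxX 2.3182 tMaxY 0.3727 | tΔX 3.8637 tΔY 1.0353
    t=0.3727 [y] (1,2)
    t=1.4080 [y] (1,1)
    t=2.3182 [x] (0,1) — stop
  → r_5 = 2.3182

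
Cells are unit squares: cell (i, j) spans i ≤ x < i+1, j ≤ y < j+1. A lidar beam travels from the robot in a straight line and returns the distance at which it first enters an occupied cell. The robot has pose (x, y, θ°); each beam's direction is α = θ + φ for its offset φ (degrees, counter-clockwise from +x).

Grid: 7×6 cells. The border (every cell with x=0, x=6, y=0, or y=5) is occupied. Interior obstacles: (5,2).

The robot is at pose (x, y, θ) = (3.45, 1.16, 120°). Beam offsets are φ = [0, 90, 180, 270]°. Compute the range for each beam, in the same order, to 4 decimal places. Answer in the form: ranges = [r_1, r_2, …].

beam 1: φ=0°, α=120°
  dir = (cos 120°, sin 120°) = (-0.5000, 0.8660); from cell (3,1)
  next x-line at t=0.9000, next y-line at t=0.9699; Δt_x=2.0000, Δt_y=1.1547
    x: enter (2,1) at t=0.9000
    y: enter (2,2) at t=0.9699
    y: enter (2,3) at t=2.1246
    x: enter (1,3) at t=2.9000
    y: enter (1,4) at t=3.2793
    y: enter (1,5) at t=4.4341 ← occupied
  → r_1 = 4.4341
beam 2: φ=90°, α=210°
  dir = (cos 210°, sin 210°) = (-0.8660, -0.5000); from cell (3,1)
  next x-line at t=0.5196, next y-line at t=0.3200; Δt_x=1.1547, Δt_y=2.0000
    y: enter (3,0) at t=0.3200 ← occupied
  → r_2 = 0.3200
beam 3: φ=180°, α=300°
  dir = (cos 300°, sin 300°) = (0.5000, -0.8660); from cell (3,1)
  next x-line at t=1.1000, next y-line at t=0.1848; Δt_x=2.0000, Δt_y=1.1547
    y: enter (3,0) at t=0.1848 ← occupied
  → r_3 = 0.1848
beam 4: φ=270°, α=30°
  dir = (cos 30°, sin 30°) = (0.8660, 0.5000); from cell (3,1)
  next x-line at t=0.6351, next y-line at t=1.6800; Δt_x=1.1547, Δt_y=2.0000
    x: enter (4,1) at t=0.6351
    y: enter (4,2) at t=1.6800
    x: enter (5,2) at t=1.7898 ← occupied
  → r_4 = 1.7898

ranges = [4.4341, 0.3200, 0.1848, 1.7898]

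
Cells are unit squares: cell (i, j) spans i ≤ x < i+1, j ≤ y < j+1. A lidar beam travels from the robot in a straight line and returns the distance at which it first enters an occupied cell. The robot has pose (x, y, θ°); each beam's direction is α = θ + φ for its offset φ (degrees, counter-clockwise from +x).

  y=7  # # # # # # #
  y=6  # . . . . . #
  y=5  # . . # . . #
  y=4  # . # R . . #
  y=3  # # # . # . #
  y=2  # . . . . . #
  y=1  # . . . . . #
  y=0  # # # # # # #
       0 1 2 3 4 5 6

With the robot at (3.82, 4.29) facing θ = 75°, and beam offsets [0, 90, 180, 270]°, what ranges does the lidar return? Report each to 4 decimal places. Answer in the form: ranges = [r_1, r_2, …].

beam 1: φ=0°, α=75°
  direction (0.2588, 0.9659); cell (3,4); t to first gridline: x 0.6955, y 0.7350 (then +3.8637 / +1.0353)
    (4,4) via x @ 0.6955
    (4,5) via y @ 0.7350
    (4,6) via y @ 1.7703
    (4,7) via y @ 2.8056  # hit
  → r_1 = 2.8056
beam 2: φ=90°, α=165°
  direction (-0.9659, 0.2588); cell (3,4); t to first gridline: x 0.8489, y 2.7432 (then +1.0353 / +3.8637)
    (2,4) via x @ 0.8489  # hit
  → r_2 = 0.8489
beam 3: φ=180°, α=255°
  direction (-0.2588, -0.9659); cell (3,4); t to first gridline: x 3.1682, y 0.3002 (then +3.8637 / +1.0353)
    (3,3) via y @ 0.3002
    (3,2) via y @ 1.3355
    (3,1) via y @ 2.3708
    (2,1) via x @ 3.1682
    (2,0) via y @ 3.4061  # hit
  → r_3 = 3.4061
beam 4: φ=270°, α=345°
  direction (0.9659, -0.2588); cell (3,4); t to first gridline: x 0.1863, y 1.1205 (then +1.0353 / +3.8637)
    (4,4) via x @ 0.1863
    (4,3) via y @ 1.1205  # hit
  → r_4 = 1.1205

ranges = [2.8056, 0.8489, 3.4061, 1.1205]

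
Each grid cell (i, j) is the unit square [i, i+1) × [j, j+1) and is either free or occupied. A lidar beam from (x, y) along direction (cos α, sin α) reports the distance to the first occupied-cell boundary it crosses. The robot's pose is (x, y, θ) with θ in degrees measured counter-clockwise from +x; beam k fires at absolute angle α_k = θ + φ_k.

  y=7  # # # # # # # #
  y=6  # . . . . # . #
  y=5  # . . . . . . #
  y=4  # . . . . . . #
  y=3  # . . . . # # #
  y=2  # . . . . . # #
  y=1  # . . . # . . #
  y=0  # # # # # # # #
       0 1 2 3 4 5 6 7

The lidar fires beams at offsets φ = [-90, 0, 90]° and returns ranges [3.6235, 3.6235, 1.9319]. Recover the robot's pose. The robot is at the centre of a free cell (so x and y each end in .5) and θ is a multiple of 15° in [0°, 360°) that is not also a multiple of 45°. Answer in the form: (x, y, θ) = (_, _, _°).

(x, y, θ) = (4.5, 4.5, 255°)

Enumerate (i+0.5, j+0.5, θ) over the 31 free cells and 16 admissible headings. For each, cast all 3 beams and compare to the given ranges.
  (4.5, 4.5, 165°): beam 1 = 1.9319 ≠ 3.6235 ✗
  (6.5, 5.5, 255°): beam 1 = 5.6940 ≠ 3.6235 ✗
  (4.5, 5.5, 150°): beam 1 = 1.0000 ≠ 3.6235 ✗
  (5.5, 5.5, 150°): beam 1 = 0.5774 ≠ 3.6235 ✗
  …
  (4.5, 4.5, 255°): r_1=3.6235, r_2=3.6235, r_3=1.9319 — all match ✓
Unique over the lattice → pose = (4.5, 4.5, 255°).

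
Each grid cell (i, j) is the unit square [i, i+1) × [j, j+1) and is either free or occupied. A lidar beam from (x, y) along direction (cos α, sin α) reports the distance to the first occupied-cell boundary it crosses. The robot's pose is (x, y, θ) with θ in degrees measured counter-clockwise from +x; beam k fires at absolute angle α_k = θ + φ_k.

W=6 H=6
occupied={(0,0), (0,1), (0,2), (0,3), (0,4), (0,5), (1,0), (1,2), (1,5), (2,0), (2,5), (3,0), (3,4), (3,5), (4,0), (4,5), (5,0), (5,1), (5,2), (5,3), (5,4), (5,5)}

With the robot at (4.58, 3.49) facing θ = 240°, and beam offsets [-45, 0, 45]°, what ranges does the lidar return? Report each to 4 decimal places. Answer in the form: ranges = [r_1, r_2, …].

ranges = [2.6710, 2.8752, 1.6228]

beam 1: φ=-45°, α=195°
  cosα=-0.9659 sinα=-0.2588 | (4,3) | tMaxX 0.6005 tMaxY 1.8932 | tΔX 1.0353 tΔY 3.8637
    t=0.6005 [x] (3,3)
    t=1.6357 [x] (2,3)
    t=1.8932 [y] (2,2)
    t=2.6710 [x] (1,2) — stop
  → r_1 = 2.6710
beam 2: φ=0°, α=240°
  cosα=-0.5000 sinα=-0.8660 | (4,3) | tMaxX 1.1600 tMaxY 0.5658 | tΔX 2.0000 tΔY 1.1547
    t=0.5658 [y] (4,2)
    t=1.1600 [x] (3,2)
    t=1.7205 [y] (3,1)
    t=2.8752 [y] (3,0) — stop
  → r_2 = 2.8752
beam 3: φ=45°, α=285°
  cosα=0.2588 sinα=-0.9659 | (4,3) | tMaxX 1.6228 tMaxY 0.5073 | tΔX 3.8637 tΔY 1.0353
    t=0.5073 [y] (4,2)
    t=1.5426 [y] (4,1)
    t=1.6228 [x] (5,1) — stop
  → r_3 = 1.6228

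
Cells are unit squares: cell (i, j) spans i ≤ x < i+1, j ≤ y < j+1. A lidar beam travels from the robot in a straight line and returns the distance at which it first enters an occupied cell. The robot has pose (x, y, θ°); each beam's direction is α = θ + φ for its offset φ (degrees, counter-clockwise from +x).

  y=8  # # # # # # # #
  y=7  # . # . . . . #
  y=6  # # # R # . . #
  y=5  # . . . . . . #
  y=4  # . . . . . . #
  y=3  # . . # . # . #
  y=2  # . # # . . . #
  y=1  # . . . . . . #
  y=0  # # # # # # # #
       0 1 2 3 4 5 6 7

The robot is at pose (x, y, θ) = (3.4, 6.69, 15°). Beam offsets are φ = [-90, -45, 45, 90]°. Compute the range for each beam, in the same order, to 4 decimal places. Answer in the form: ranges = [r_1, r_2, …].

beam 1: φ=-90°, α=285°
  cosα=0.2588 sinα=-0.9659 | (3,6) | tMaxX 2.3182 tMaxY 0.7143 | tΔX 3.8637 tΔY 1.0353
    t=0.7143 [y] (3,5)
    t=1.7496 [y] (3,4)
    t=2.3182 [x] (4,4)
    t=2.7849 [y] (4,3)
    t=3.8202 [y] (4,2)
    t=4.8554 [y] (4,1)
    t=5.8907 [y] (4,0) — stop
  → r_1 = 5.8907
beam 2: φ=-45°, α=330°
  cosα=0.8660 sinα=-0.5000 | (3,6) | tMaxX 0.6928 tMaxY 1.3800 | tΔX 1.1547 tΔY 2.0000
    t=0.6928 [x] (4,6) — stop
  → r_2 = 0.6928
beam 3: φ=45°, α=60°
  cosα=0.5000 sinα=0.8660 | (3,6) | tMaxX 1.2000 tMaxY 0.3580 | tΔX 2.0000 tΔY 1.1547
    t=0.3580 [y] (3,7)
    t=1.2000 [x] (4,7)
    t=1.5127 [y] (4,8) — stop
  → r_3 = 1.5127
beam 4: φ=90°, α=105°
  cosα=-0.2588 sinα=0.9659 | (3,6) | tMaxX 1.5455 tMaxY 0.3209 | tΔX 3.8637 tΔY 1.0353
    t=0.3209 [y] (3,7)
    t=1.3562 [y] (3,8) — stop
  → r_4 = 1.3562

ranges = [5.8907, 0.6928, 1.5127, 1.3562]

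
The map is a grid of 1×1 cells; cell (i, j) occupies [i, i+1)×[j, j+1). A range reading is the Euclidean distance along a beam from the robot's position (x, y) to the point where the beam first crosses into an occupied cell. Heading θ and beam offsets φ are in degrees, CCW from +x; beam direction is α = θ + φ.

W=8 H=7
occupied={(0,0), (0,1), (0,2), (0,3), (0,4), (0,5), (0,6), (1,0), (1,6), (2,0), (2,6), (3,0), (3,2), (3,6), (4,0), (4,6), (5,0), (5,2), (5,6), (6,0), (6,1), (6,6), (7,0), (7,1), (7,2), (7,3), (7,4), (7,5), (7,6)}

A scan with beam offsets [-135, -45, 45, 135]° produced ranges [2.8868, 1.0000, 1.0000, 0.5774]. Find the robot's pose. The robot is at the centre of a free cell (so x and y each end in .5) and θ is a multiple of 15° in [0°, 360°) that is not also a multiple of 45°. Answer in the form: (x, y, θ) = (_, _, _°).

(x, y, θ) = (6.5, 3.5, 255°)

Candidates: 27 free-cell centres × 16 headings = 432 poses. Raycast each; keep the one whose scan matches to 4 dp.
  (4.5, 2.5, 75°): beam 1 = 1.7321 ≠ 2.8868 ✗
  (1.5, 3.5, 285°): beam 1 = 0.5774 ≠ 2.8868 ✗
  (1.5, 2.5, 300°): beam 1 = 0.5176 ≠ 2.8868 ✗
  (3.5, 3.5, 255°): beam 2 = 2.8868 ≠ 1.0000 ✗
  …
  (6.5, 3.5, 255°): r_1=2.8868, r_2=1.0000, r_3=1.0000, r_4=0.5774 — all match ✓
No second candidate reproduces the full scan.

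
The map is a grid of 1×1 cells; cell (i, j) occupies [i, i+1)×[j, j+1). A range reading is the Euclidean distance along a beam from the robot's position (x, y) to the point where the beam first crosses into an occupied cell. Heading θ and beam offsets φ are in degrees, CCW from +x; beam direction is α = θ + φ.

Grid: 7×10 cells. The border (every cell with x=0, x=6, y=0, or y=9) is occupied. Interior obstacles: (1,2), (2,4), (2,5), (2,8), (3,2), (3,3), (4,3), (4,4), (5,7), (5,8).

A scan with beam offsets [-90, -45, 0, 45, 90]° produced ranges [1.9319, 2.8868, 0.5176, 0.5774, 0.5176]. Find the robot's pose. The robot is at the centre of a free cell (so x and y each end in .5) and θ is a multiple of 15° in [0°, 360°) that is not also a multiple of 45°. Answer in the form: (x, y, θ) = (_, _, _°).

(x, y, θ) = (1.5, 8.5, 345°)

Enumerate (i+0.5, j+0.5, θ) over the 30 free cells and 16 admissible headings. For each, cast all 5 beams and compare to the given ranges.
  (1.5, 7.5, 30°): beam 1 = 1.7321 ≠ 1.9319 ✗
  (4.5, 7.5, 255°): beam 2 = 4.0415 ≠ 2.8868 ✗
  (5.5, 5.5, 15°): beam 2 = 0.5774 ≠ 2.8868 ✗
  (5.5, 6.5, 210°): beam 1 = 0.5774 ≠ 1.9319 ✗
  …
  (1.5, 8.5, 345°): r_1=1.9319, r_2=2.8868, r_3=0.5176, r_4=0.5774, r_5=0.5176 — all match ✓
Unique over the lattice → pose = (1.5, 8.5, 345°).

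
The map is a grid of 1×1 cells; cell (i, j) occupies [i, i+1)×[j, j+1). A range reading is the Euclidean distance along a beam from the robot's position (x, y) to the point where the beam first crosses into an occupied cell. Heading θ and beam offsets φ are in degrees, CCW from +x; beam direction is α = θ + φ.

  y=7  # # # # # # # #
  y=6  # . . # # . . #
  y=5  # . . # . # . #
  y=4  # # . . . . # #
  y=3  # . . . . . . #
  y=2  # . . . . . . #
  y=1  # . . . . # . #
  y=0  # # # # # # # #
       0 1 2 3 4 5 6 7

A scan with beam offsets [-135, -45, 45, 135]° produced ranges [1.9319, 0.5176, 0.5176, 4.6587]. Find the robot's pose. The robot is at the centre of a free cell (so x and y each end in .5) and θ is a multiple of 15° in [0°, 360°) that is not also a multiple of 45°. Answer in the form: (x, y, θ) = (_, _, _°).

Candidates: 29 free-cell centres × 16 headings = 464 poses. Raycast each; keep the one whose scan matches to 4 dp.
  (5.5, 3.5, 195°): beam 1 = 1.0000 ≠ 1.9319 ✗
  (1.5, 2.5, 240°): beam 1 = 1.5529 ≠ 1.9319 ✗
  (1.5, 3.5, 75°): beam 1 = 2.8868 ≠ 1.9319 ✗
  (1.5, 2.5, 285°): beam 1 = 0.5774 ≠ 1.9319 ✗
  …
  (6.5, 3.5, 30°): r_1=1.9319, r_2=0.5176, r_3=0.5176, r_4=4.6587 — all match ✓
No second candidate reproduces the full scan.

(x, y, θ) = (6.5, 3.5, 30°)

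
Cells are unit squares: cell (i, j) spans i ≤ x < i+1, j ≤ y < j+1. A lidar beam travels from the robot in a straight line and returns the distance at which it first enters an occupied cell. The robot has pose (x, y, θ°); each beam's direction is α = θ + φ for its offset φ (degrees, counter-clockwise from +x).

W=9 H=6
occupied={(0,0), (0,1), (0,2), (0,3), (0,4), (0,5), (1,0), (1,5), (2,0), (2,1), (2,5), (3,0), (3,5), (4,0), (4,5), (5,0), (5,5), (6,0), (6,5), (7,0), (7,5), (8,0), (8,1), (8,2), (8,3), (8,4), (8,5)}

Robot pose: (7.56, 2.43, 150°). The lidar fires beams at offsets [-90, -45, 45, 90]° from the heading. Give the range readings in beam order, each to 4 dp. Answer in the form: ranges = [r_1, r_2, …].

beam 1: φ=-90°, α=60°
  cosα=0.5000 sinα=0.8660 | (7,2) | tMaxX 0.8800 tMaxY 0.6582 | tΔX 2.0000 tΔY 1.1547
    t=0.6582 [y] (7,3)
    t=0.8800 [x] (8,3) — stop
  → r_1 = 0.8800
beam 2: φ=-45°, α=105°
  cosα=-0.2588 sinα=0.9659 | (7,2) | tMaxX 2.1637 tMaxY 0.5901 | tΔX 3.8637 tΔY 1.0353
    t=0.5901 [y] (7,3)
    t=1.6254 [y] (7,4)
    t=2.1637 [x] (6,4)
    t=2.6607 [y] (6,5) — stop
  → r_2 = 2.6607
beam 3: φ=45°, α=195°
  cosα=-0.9659 sinα=-0.2588 | (7,2) | tMaxX 0.5798 tMaxY 1.6614 | tΔX 1.0353 tΔY 3.8637
    t=0.5798 [x] (6,2)
    t=1.6150 [x] (5,2)
    t=1.6614 [y] (5,1)
    t=2.6503 [x] (4,1)
    t=3.6856 [x] (3,1)
    t=4.7209 [x] (2,1) — stop
  → r_3 = 4.7209
beam 4: φ=90°, α=240°
  cosα=-0.5000 sinα=-0.8660 | (7,2) | tMaxX 1.1200 tMaxY 0.4965 | tΔX 2.0000 tΔY 1.1547
    t=0.4965 [y] (7,1)
    t=1.1200 [x] (6,1)
    t=1.6512 [y] (6,0) — stop
  → r_4 = 1.6512

ranges = [0.8800, 2.6607, 4.7209, 1.6512]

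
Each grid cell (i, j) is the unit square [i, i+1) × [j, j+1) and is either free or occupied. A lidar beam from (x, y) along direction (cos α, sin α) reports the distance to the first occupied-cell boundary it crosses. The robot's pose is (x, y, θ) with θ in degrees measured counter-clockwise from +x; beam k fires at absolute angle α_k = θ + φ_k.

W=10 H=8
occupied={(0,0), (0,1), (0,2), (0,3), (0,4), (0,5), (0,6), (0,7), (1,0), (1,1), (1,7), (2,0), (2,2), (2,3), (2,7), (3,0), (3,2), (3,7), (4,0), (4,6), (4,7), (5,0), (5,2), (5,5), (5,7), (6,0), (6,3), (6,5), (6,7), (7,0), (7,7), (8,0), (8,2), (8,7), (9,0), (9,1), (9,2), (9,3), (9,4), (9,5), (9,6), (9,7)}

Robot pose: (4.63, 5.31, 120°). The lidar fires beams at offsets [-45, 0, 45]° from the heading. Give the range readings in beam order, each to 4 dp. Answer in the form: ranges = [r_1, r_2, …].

ranges = [0.7143, 0.7967, 3.7581]

beam 1: φ=-45°, α=75°
  direction (0.2588, 0.9659); cell (4,5); t to first gridline: x 1.4296, y 0.7143 (then +3.8637 / +1.0353)
    (4,6) via y @ 0.7143  # hit
  → r_1 = 0.7143
beam 2: φ=0°, α=120°
  direction (-0.5000, 0.8660); cell (4,5); t to first gridline: x 1.2600, y 0.7967 (then +2.0000 / +1.1547)
    (4,6) via y @ 0.7967  # hit
  → r_2 = 0.7967
beam 3: φ=45°, α=165°
  direction (-0.9659, 0.2588); cell (4,5); t to first gridline: x 0.6522, y 2.6660 (then +1.0353 / +3.8637)
    (3,5) via x @ 0.6522
    (2,5) via x @ 1.6875
    (2,6) via y @ 2.6660
    (1,6) via x @ 2.7228
    (0,6) via x @ 3.7581  # hit
  → r_3 = 3.7581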